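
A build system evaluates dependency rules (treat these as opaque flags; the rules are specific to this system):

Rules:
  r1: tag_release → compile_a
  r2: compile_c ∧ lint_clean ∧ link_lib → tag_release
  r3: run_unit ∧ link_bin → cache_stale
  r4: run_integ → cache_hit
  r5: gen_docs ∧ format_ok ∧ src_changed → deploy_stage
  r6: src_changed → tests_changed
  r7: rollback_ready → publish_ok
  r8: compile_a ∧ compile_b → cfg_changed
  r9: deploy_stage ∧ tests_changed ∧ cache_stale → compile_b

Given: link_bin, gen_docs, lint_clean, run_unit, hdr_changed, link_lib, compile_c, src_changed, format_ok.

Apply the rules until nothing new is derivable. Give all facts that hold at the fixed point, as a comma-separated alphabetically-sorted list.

Round 1: r2 [compile_c ∧ lint_clean ∧ link_lib → tag_release]; r3 [run_unit ∧ link_bin → cache_stale]; r5 [gen_docs ∧ format_ok ∧ src_changed → deploy_stage]; r6 [src_changed → tests_changed]. Adds tag_release, cache_stale, deploy_stage, tests_changed.
Round 2: r1 [tag_release → compile_a]; r9 [deploy_stage ∧ tests_changed ∧ cache_stale → compile_b]. Adds compile_a, compile_b.
Round 3: r8 [compile_a ∧ compile_b → cfg_changed]. Adds cfg_changed.

cache_stale, cfg_changed, compile_a, compile_b, compile_c, deploy_stage, format_ok, gen_docs, hdr_changed, link_bin, link_lib, lint_clean, run_unit, src_changed, tag_release, tests_changed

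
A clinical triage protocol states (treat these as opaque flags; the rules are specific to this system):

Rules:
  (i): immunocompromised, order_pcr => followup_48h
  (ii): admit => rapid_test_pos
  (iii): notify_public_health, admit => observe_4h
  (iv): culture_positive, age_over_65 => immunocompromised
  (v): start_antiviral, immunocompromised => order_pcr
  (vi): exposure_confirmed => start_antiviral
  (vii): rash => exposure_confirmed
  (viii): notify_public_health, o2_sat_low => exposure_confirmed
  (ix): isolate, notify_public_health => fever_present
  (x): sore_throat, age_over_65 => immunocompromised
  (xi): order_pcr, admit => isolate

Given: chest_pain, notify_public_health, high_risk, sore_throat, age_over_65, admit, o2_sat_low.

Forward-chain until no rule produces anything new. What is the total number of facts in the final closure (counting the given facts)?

Round 1: (ii) [admit => rapid_test_pos]; (iii) [notify_public_health, admit => observe_4h]; (viii) [notify_public_health, o2_sat_low => exposure_confirmed]; (x) [sore_throat, age_over_65 => immunocompromised]. Adds rapid_test_pos, observe_4h, exposure_confirmed, immunocompromised.
Round 2: (vi) [exposure_confirmed => start_antiviral]. Adds start_antiviral.
Round 3: (v) [start_antiviral, immunocompromised => order_pcr]. Adds order_pcr.
Round 4: (i) [immunocompromised, order_pcr => followup_48h]; (xi) [order_pcr, admit => isolate]. Adds followup_48h, isolate.
Round 5: (ix) [isolate, notify_public_health => fever_present]. Adds fever_present.
Closure: {admit, age_over_65, chest_pain, exposure_confirmed, fever_present, followup_48h, high_risk, immunocompromised, isolate, notify_public_health, o2_sat_low, observe_4h, order_pcr, rapid_test_pos, sore_throat, start_antiviral} — 16 facts.

16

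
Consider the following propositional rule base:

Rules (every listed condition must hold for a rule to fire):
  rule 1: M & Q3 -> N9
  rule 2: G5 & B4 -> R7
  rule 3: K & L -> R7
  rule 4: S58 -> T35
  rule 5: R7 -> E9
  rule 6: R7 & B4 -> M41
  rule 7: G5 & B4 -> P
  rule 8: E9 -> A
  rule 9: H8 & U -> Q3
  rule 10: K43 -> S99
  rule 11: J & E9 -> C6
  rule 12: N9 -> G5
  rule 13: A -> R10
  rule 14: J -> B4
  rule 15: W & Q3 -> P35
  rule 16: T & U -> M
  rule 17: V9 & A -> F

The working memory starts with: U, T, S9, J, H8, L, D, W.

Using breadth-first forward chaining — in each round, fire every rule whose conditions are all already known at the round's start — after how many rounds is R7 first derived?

4

Round 1 fires rule 9, rule 14, rule 16, giving Q3, B4, M.
Round 2 fires rule 1, rule 15, giving N9, P35.
Round 3 fires rule 12, giving G5.
Round 4 fires rule 2, rule 7, giving R7, P.
R7 first appears in round 4.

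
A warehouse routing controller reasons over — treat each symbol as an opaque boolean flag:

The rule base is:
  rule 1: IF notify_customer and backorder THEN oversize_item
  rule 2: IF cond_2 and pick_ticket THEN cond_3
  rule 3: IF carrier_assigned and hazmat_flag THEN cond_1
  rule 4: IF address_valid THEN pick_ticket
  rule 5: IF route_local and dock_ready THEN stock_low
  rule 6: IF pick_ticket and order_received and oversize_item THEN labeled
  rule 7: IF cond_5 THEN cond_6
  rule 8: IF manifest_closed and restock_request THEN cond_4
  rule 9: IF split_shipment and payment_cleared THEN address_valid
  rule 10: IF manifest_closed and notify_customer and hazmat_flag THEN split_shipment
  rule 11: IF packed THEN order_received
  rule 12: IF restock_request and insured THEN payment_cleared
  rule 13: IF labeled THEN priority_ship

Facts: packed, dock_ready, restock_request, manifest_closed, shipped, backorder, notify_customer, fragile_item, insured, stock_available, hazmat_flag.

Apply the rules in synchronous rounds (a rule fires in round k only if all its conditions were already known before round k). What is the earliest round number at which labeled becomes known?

Round 1 fires rule 1, rule 8, rule 10, rule 11, rule 12, giving oversize_item, cond_4, split_shipment, order_received, payment_cleared.
Round 2 fires rule 9, giving address_valid.
Round 3 fires rule 4, giving pick_ticket.
Round 4 fires rule 6, giving labeled.
labeled first appears in round 4.

4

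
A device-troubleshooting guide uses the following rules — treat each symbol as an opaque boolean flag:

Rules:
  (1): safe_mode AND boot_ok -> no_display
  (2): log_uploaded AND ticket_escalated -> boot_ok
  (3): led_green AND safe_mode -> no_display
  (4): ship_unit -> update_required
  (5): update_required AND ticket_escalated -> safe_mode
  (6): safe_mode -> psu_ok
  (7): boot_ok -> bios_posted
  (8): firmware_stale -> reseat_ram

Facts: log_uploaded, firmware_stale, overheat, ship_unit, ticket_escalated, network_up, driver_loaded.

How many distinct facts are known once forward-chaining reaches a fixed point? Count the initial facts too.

14

[1] (2) [log_uploaded AND ticket_escalated -> boot_ok]; (4) [ship_unit -> update_required]; (8) [firmware_stale -> reseat_ram]. ⇒ new: boot_ok, update_required, reseat_ram.
[2] (5) [update_required AND ticket_escalated -> safe_mode]; (7) [boot_ok -> bios_posted]. ⇒ new: safe_mode, bios_posted.
[3] (1) [safe_mode AND boot_ok -> no_display]; (6) [safe_mode -> psu_ok]. ⇒ new: no_display, psu_ok.
Closure: {bios_posted, boot_ok, driver_loaded, firmware_stale, log_uploaded, network_up, no_display, overheat, psu_ok, reseat_ram, safe_mode, ship_unit, ticket_escalated, update_required} — 14 facts.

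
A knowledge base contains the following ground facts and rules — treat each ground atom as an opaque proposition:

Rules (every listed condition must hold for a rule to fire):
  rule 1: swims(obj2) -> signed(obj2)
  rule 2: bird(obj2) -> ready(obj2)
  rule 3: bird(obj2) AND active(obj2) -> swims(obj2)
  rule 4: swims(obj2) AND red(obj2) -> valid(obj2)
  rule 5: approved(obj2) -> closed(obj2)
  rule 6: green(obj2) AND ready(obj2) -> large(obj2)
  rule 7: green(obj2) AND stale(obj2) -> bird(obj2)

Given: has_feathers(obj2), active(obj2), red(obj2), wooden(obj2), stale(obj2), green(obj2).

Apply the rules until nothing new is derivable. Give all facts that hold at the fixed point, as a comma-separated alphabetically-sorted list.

Round 1 fires rule 7, giving bird(obj2).
Round 2 fires rule 2, rule 3, giving ready(obj2), swims(obj2).
Round 3 fires rule 1, rule 4, rule 6, giving signed(obj2), valid(obj2), large(obj2).

active(obj2), bird(obj2), green(obj2), has_feathers(obj2), large(obj2), ready(obj2), red(obj2), signed(obj2), stale(obj2), swims(obj2), valid(obj2), wooden(obj2)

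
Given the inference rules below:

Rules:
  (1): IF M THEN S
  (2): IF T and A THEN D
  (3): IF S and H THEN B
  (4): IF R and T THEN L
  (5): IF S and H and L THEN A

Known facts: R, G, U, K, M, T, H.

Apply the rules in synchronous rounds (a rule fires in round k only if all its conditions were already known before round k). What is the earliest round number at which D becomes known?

3

Round 1: (1) [IF M THEN S]; (4) [IF R and T THEN L]. New: S, L.
Round 2: (3) [IF S and H THEN B]; (5) [IF S and H and L THEN A]. New: B, A.
Round 3: (2) [IF T and A THEN D]. New: D.
D first appears in round 3.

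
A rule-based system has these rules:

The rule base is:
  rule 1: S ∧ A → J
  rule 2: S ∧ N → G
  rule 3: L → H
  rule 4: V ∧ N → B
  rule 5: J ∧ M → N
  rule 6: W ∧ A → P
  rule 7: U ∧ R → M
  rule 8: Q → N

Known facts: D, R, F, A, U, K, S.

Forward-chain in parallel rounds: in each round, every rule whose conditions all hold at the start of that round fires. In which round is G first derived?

3

Round 1: rule 1 [S ∧ A → J]; rule 7 [U ∧ R → M]. New: J, M.
Round 2: rule 5 [J ∧ M → N]. New: N.
Round 3: rule 2 [S ∧ N → G]. New: G.
G first appears in round 3.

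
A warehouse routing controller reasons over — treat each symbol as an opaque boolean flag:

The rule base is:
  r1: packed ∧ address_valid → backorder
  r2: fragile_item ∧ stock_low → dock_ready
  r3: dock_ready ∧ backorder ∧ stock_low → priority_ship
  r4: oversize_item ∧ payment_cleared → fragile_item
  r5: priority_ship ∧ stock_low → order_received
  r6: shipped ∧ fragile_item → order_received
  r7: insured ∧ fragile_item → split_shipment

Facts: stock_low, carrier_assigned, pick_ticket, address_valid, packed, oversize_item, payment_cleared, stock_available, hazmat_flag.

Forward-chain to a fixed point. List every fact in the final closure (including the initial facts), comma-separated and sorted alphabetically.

[1] r1 [packed ∧ address_valid → backorder]; r4 [oversize_item ∧ payment_cleared → fragile_item]. ⇒ new: backorder, fragile_item.
[2] r2 [fragile_item ∧ stock_low → dock_ready]. ⇒ new: dock_ready.
[3] r3 [dock_ready ∧ backorder ∧ stock_low → priority_ship]. ⇒ new: priority_ship.
[4] r5 [priority_ship ∧ stock_low → order_received]. ⇒ new: order_received.

address_valid, backorder, carrier_assigned, dock_ready, fragile_item, hazmat_flag, order_received, oversize_item, packed, payment_cleared, pick_ticket, priority_ship, stock_available, stock_low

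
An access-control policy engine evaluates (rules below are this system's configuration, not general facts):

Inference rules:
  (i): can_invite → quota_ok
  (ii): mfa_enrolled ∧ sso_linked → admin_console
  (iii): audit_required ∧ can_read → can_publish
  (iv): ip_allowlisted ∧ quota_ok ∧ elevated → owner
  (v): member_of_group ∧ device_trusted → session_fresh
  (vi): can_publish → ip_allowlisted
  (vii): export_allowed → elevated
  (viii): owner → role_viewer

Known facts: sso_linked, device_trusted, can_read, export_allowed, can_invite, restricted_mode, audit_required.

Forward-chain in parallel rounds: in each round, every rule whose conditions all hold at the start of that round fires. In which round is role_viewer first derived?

4

Round 1 — (i), (iii), (vii), derive quota_ok, can_publish, elevated.
Round 2 — (vi), derive ip_allowlisted.
Round 3 — (iv), derive owner.
Round 4 — (viii), derive role_viewer.
role_viewer first appears in round 4.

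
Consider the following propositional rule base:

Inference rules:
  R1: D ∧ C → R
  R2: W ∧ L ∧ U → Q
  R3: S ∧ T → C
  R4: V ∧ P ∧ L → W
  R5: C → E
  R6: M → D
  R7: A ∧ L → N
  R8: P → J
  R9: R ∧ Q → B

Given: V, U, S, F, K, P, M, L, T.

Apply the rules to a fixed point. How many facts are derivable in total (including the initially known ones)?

Round 1 — R3, R4, R6, R8, derive C, W, D, J.
Round 2 — R1, R2, R5, derive R, Q, E.
Round 3 — R9, derive B.
Closure: {B, C, D, E, F, J, K, L, M, P, Q, R, S, T, U, V, W} — 17 facts.

17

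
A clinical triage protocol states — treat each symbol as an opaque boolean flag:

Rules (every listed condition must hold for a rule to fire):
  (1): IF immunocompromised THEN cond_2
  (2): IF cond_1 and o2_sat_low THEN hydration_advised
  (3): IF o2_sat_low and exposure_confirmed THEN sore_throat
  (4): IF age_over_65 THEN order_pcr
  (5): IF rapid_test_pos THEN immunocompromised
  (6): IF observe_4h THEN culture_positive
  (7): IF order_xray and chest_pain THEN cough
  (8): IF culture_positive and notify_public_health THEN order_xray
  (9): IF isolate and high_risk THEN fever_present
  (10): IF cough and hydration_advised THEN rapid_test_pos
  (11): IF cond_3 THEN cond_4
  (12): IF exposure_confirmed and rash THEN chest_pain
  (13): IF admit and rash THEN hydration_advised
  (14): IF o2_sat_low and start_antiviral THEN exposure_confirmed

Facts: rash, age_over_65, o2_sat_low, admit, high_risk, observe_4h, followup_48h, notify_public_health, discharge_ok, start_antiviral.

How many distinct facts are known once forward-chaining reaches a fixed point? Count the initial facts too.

Round 1: (4) [IF age_over_65 THEN order_pcr]; (6) [IF observe_4h THEN culture_positive]; (13) [IF admit and rash THEN hydration_advised]; (14) [IF o2_sat_low and start_antiviral THEN exposure_confirmed]. New: order_pcr, culture_positive, hydration_advised, exposure_confirmed.
Round 2: (3) [IF o2_sat_low and exposure_confirmed THEN sore_throat]; (8) [IF culture_positive and notify_public_health THEN order_xray]; (12) [IF exposure_confirmed and rash THEN chest_pain]. New: sore_throat, order_xray, chest_pain.
Round 3: (7) [IF order_xray and chest_pain THEN cough]. New: cough.
Round 4: (10) [IF cough and hydration_advised THEN rapid_test_pos]. New: rapid_test_pos.
Round 5: (5) [IF rapid_test_pos THEN immunocompromised]. New: immunocompromised.
Round 6: (1) [IF immunocompromised THEN cond_2]. New: cond_2.
Closure: {admit, age_over_65, chest_pain, cond_2, cough, culture_positive, discharge_ok, exposure_confirmed, followup_48h, high_risk, hydration_advised, immunocompromised, notify_public_health, o2_sat_low, observe_4h, order_pcr, order_xray, rapid_test_pos, rash, sore_throat, start_antiviral} — 21 facts.

21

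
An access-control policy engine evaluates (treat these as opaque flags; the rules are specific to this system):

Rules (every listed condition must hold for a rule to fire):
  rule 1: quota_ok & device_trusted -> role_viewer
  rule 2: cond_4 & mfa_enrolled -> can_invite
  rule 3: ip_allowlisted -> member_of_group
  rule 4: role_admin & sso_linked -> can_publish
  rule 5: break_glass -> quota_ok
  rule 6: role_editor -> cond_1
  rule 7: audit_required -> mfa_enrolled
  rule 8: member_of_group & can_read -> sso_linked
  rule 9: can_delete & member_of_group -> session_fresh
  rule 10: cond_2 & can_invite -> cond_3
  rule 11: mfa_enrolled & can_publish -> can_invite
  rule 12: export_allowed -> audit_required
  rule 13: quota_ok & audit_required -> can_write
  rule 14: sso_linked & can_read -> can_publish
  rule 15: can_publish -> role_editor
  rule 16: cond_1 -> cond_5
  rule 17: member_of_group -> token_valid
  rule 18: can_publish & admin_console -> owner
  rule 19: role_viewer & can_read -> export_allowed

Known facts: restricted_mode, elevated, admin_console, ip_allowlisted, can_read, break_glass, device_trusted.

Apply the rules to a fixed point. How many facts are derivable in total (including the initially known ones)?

22

Round 1: rule 3 [ip_allowlisted -> member_of_group]; rule 5 [break_glass -> quota_ok]. New: member_of_group, quota_ok.
Round 2: rule 1 [quota_ok & device_trusted -> role_viewer]; rule 8 [member_of_group & can_read -> sso_linked]; rule 17 [member_of_group -> token_valid]. New: role_viewer, sso_linked, token_valid.
Round 3: rule 14 [sso_linked & can_read -> can_publish]; rule 19 [role_viewer & can_read -> export_allowed]. New: can_publish, export_allowed.
Round 4: rule 12 [export_allowed -> audit_required]; rule 15 [can_publish -> role_editor]; rule 18 [can_publish & admin_console -> owner]. New: audit_required, role_editor, owner.
Round 5: rule 6 [role_editor -> cond_1]; rule 7 [audit_required -> mfa_enrolled]; rule 13 [quota_ok & audit_required -> can_write]. New: cond_1, mfa_enrolled, can_write.
Round 6: rule 11 [mfa_enrolled & can_publish -> can_invite]; rule 16 [cond_1 -> cond_5]. New: can_invite, cond_5.
Closure: {admin_console, audit_required, break_glass, can_invite, can_publish, can_read, can_write, cond_1, cond_5, device_trusted, elevated, export_allowed, ip_allowlisted, member_of_group, mfa_enrolled, owner, quota_ok, restricted_mode, role_editor, role_viewer, sso_linked, token_valid} — 22 facts.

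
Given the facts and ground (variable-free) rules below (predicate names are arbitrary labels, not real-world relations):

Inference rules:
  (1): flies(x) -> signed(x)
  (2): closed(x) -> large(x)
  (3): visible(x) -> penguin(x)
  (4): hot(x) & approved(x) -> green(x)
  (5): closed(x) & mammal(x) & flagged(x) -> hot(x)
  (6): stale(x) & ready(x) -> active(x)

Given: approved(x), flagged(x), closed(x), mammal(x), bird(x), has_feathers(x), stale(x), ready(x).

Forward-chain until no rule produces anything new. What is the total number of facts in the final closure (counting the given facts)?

Round 1 fires (2), (5), (6), giving large(x), hot(x), active(x).
Round 2 fires (4), giving green(x).
Closure: {active(x), approved(x), bird(x), closed(x), flagged(x), green(x), has_feathers(x), hot(x), large(x), mammal(x), ready(x), stale(x)} — 12 facts.

12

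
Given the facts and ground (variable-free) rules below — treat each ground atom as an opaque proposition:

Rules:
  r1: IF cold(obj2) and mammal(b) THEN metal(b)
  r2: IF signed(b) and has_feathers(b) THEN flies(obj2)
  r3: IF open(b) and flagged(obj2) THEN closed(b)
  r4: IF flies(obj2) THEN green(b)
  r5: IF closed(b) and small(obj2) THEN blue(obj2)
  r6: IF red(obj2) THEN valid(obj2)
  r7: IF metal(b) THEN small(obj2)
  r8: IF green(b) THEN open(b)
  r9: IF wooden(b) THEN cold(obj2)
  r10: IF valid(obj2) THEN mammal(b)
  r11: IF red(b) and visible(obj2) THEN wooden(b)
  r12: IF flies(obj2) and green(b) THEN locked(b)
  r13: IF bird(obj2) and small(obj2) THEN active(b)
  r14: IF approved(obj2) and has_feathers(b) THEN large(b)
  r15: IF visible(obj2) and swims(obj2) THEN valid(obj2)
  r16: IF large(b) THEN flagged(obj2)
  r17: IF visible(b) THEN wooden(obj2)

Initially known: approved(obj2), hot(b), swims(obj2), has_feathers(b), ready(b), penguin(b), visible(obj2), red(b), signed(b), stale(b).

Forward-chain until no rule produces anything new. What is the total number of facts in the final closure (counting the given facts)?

24

[1] r2 [IF signed(b) and has_feathers(b) THEN flies(obj2)]; r11 [IF red(b) and visible(obj2) THEN wooden(b)]; r14 [IF approved(obj2) and has_feathers(b) THEN large(b)]; r15 [IF visible(obj2) and swims(obj2) THEN valid(obj2)]. ⇒ new: flies(obj2), wooden(b), large(b), valid(obj2).
[2] r4 [IF flies(obj2) THEN green(b)]; r9 [IF wooden(b) THEN cold(obj2)]; r10 [IF valid(obj2) THEN mammal(b)]; r16 [IF large(b) THEN flagged(obj2)]. ⇒ new: green(b), cold(obj2), mammal(b), flagged(obj2).
[3] r1 [IF cold(obj2) and mammal(b) THEN metal(b)]; r8 [IF green(b) THEN open(b)]; r12 [IF flies(obj2) and green(b) THEN locked(b)]. ⇒ new: metal(b), open(b), locked(b).
[4] r3 [IF open(b) and flagged(obj2) THEN closed(b)]; r7 [IF metal(b) THEN small(obj2)]. ⇒ new: closed(b), small(obj2).
[5] r5 [IF closed(b) and small(obj2) THEN blue(obj2)]. ⇒ new: blue(obj2).
Closure: {approved(obj2), blue(obj2), closed(b), cold(obj2), flagged(obj2), flies(obj2), green(b), has_feathers(b), hot(b), large(b), locked(b), mammal(b), metal(b), open(b), penguin(b), ready(b), red(b), signed(b), small(obj2), stale(b), swims(obj2), valid(obj2), visible(obj2), wooden(b)} — 24 facts.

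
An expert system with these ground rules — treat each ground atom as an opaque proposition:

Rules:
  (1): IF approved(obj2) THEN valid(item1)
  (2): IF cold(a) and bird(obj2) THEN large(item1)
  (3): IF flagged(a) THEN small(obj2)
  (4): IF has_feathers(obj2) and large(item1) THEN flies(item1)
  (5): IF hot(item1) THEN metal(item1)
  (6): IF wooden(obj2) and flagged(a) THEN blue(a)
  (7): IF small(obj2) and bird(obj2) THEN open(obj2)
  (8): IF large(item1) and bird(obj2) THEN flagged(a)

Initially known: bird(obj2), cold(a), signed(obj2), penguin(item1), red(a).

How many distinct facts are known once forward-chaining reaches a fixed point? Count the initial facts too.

9

[1] (2) [IF cold(a) and bird(obj2) THEN large(item1)]. ⇒ new: large(item1).
[2] (8) [IF large(item1) and bird(obj2) THEN flagged(a)]. ⇒ new: flagged(a).
[3] (3) [IF flagged(a) THEN small(obj2)]. ⇒ new: small(obj2).
[4] (7) [IF small(obj2) and bird(obj2) THEN open(obj2)]. ⇒ new: open(obj2).
Closure: {bird(obj2), cold(a), flagged(a), large(item1), open(obj2), penguin(item1), red(a), signed(obj2), small(obj2)} — 9 facts.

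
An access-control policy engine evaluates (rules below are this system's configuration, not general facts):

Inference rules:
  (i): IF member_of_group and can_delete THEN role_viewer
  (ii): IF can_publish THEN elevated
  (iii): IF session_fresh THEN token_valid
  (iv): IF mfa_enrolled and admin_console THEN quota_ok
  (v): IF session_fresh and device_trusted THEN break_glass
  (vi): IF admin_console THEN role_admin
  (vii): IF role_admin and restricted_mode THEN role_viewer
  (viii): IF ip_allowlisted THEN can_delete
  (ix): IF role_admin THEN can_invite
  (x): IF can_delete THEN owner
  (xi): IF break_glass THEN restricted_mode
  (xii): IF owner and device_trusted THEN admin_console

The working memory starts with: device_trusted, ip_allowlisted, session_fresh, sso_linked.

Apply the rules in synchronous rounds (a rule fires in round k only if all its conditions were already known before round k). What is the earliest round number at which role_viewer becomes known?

5

Round 1 — (iii), (v), (viii), derive token_valid, break_glass, can_delete.
Round 2 — (x), (xi), derive owner, restricted_mode.
Round 3 — (xii), derive admin_console.
Round 4 — (vi), derive role_admin.
Round 5 — (vii), (ix), derive role_viewer, can_invite.
role_viewer first appears in round 5.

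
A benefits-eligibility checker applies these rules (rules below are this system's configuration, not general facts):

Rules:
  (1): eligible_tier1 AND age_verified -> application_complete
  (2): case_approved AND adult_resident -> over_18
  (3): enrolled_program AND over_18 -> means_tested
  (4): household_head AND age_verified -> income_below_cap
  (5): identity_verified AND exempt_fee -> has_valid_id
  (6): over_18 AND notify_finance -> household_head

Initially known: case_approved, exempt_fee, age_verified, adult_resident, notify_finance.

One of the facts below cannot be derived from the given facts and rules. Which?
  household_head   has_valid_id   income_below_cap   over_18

has_valid_id

Round 1: (2) [case_approved AND adult_resident -> over_18]. Adds over_18.
Round 2: (6) [over_18 AND notify_finance -> household_head]. Adds household_head.
Round 3: (4) [household_head AND age_verified -> income_below_cap]. Adds income_below_cap.
Derived: household_head (round 2), over_18 (round 1), income_below_cap (round 3). has_valid_id never appears in any round.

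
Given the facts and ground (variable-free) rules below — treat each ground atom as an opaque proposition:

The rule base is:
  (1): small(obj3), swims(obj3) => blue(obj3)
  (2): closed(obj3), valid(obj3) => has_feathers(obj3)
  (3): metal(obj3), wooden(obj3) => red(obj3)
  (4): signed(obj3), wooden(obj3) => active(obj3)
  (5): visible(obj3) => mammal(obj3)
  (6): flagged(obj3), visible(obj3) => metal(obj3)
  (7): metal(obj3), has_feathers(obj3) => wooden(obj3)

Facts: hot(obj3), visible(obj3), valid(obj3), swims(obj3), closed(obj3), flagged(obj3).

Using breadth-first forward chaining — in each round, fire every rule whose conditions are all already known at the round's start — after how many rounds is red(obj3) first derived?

3

Round 1 fires (2), (5), (6), giving has_feathers(obj3), mammal(obj3), metal(obj3).
Round 2 fires (7), giving wooden(obj3).
Round 3 fires (3), giving red(obj3).
red(obj3) first appears in round 3.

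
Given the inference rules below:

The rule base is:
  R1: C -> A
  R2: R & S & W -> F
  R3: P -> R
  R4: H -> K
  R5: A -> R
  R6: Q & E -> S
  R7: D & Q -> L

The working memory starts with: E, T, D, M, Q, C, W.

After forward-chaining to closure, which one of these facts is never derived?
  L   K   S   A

Round 1: R1 [C -> A]; R6 [Q & E -> S]; R7 [D & Q -> L]. New: A, S, L.
Round 2: R5 [A -> R]. New: R.
Round 3: R2 [R & S & W -> F]. New: F.
Derived: L (round 1), S (round 1), A (round 1). K never appears in any round.

K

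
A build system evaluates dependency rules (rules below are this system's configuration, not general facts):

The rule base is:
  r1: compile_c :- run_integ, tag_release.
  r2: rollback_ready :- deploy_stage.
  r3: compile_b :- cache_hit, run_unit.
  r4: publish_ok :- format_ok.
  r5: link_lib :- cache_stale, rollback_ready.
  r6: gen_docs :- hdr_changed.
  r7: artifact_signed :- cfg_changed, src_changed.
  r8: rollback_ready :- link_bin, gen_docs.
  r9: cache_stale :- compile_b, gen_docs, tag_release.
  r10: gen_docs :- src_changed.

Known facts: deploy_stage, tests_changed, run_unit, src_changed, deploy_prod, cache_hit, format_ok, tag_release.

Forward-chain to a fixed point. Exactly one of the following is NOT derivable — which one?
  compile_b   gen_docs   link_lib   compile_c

Round 1: r2 [rollback_ready :- deploy_stage.]; r3 [compile_b :- cache_hit, run_unit.]; r4 [publish_ok :- format_ok.]; r10 [gen_docs :- src_changed.]. New: rollback_ready, compile_b, publish_ok, gen_docs.
Round 2: r9 [cache_stale :- compile_b, gen_docs, tag_release.]. New: cache_stale.
Round 3: r5 [link_lib :- cache_stale, rollback_ready.]. New: link_lib.
Derived: link_lib (round 3), gen_docs (round 1), compile_b (round 1). compile_c never appears in any round.

compile_c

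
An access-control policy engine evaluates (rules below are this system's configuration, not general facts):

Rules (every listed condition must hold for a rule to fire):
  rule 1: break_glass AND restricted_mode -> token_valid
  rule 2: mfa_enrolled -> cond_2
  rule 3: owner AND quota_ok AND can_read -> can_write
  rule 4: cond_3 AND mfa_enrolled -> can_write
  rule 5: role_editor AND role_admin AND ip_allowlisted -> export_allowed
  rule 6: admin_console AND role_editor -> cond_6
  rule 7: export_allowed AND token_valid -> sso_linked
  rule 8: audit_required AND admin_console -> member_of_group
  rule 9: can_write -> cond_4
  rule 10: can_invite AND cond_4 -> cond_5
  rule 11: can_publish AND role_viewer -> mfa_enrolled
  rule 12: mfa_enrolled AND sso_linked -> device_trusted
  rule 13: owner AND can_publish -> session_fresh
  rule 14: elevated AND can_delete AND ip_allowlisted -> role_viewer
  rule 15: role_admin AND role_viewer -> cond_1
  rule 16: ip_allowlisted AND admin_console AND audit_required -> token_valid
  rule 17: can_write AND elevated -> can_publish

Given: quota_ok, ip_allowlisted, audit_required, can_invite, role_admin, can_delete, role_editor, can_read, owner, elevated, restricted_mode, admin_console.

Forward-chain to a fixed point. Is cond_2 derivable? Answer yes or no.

Round 1 — rule 3, rule 5, rule 6, rule 8, rule 14, rule 16, derive can_write, export_allowed, cond_6, member_of_group, role_viewer, token_valid.
Round 2 — rule 7, rule 9, rule 15, rule 17, derive sso_linked, cond_4, cond_1, can_publish.
Round 3 — rule 10, rule 11, rule 13, derive cond_5, mfa_enrolled, session_fresh.
Round 4 — rule 2, rule 12, derive cond_2, device_trusted.
cond_2 appears in round 4, so it is derivable.

yes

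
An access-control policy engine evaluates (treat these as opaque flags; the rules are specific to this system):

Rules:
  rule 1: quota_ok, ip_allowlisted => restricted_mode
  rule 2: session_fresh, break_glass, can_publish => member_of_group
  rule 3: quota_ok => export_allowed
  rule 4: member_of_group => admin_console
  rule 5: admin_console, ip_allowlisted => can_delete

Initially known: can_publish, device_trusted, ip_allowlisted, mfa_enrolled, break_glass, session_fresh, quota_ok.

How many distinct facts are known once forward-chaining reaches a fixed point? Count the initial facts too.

12

Round 1: rule 1 [quota_ok, ip_allowlisted => restricted_mode]; rule 2 [session_fresh, break_glass, can_publish => member_of_group]; rule 3 [quota_ok => export_allowed]. New: restricted_mode, member_of_group, export_allowed.
Round 2: rule 4 [member_of_group => admin_console]. New: admin_console.
Round 3: rule 5 [admin_console, ip_allowlisted => can_delete]. New: can_delete.
Closure: {admin_console, break_glass, can_delete, can_publish, device_trusted, export_allowed, ip_allowlisted, member_of_group, mfa_enrolled, quota_ok, restricted_mode, session_fresh} — 12 facts.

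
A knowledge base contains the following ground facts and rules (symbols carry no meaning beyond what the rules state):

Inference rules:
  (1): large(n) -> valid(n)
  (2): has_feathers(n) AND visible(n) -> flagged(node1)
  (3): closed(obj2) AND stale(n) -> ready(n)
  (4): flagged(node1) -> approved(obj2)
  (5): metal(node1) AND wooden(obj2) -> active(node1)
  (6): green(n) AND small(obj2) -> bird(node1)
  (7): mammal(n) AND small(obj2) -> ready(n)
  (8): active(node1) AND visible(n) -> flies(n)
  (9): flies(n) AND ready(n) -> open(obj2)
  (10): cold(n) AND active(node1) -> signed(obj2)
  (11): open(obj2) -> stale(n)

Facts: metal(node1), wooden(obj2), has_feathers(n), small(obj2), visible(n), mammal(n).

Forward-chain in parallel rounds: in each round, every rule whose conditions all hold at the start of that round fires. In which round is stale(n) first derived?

Round 1 — (2), (5), (7), derive flagged(node1), active(node1), ready(n).
Round 2 — (4), (8), derive approved(obj2), flies(n).
Round 3 — (9), derive open(obj2).
Round 4 — (11), derive stale(n).
stale(n) first appears in round 4.

4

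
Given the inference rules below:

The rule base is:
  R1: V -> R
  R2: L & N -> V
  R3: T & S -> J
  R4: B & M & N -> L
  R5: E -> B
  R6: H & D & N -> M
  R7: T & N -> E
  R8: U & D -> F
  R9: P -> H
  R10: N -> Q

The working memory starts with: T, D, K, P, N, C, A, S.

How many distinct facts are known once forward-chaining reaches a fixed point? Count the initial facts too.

17

Round 1: R3 [T & S -> J]; R7 [T & N -> E]; R9 [P -> H]; R10 [N -> Q]. New: J, E, H, Q.
Round 2: R5 [E -> B]; R6 [H & D & N -> M]. New: B, M.
Round 3: R4 [B & M & N -> L]. New: L.
Round 4: R2 [L & N -> V]. New: V.
Round 5: R1 [V -> R]. New: R.
Closure: {A, B, C, D, E, H, J, K, L, M, N, P, Q, R, S, T, V} — 17 facts.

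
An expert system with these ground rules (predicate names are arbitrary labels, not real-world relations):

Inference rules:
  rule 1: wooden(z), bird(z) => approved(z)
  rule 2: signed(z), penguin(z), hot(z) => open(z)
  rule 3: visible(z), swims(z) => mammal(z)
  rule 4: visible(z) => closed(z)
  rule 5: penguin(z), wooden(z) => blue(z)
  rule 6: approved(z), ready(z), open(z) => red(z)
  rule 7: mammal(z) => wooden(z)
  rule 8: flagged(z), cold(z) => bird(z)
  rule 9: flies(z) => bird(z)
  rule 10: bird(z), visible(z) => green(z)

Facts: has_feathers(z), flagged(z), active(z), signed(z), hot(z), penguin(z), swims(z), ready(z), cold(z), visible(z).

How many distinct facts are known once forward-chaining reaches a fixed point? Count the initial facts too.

Round 1: rule 2 [signed(z), penguin(z), hot(z) => open(z)]; rule 3 [visible(z), swims(z) => mammal(z)]; rule 4 [visible(z) => closed(z)]; rule 8 [flagged(z), cold(z) => bird(z)]. Adds open(z), mammal(z), closed(z), bird(z).
Round 2: rule 7 [mammal(z) => wooden(z)]; rule 10 [bird(z), visible(z) => green(z)]. Adds wooden(z), green(z).
Round 3: rule 1 [wooden(z), bird(z) => approved(z)]; rule 5 [penguin(z), wooden(z) => blue(z)]. Adds approved(z), blue(z).
Round 4: rule 6 [approved(z), ready(z), open(z) => red(z)]. Adds red(z).
Closure: {active(z), approved(z), bird(z), blue(z), closed(z), cold(z), flagged(z), green(z), has_feathers(z), hot(z), mammal(z), open(z), penguin(z), ready(z), red(z), signed(z), swims(z), visible(z), wooden(z)} — 19 facts.

19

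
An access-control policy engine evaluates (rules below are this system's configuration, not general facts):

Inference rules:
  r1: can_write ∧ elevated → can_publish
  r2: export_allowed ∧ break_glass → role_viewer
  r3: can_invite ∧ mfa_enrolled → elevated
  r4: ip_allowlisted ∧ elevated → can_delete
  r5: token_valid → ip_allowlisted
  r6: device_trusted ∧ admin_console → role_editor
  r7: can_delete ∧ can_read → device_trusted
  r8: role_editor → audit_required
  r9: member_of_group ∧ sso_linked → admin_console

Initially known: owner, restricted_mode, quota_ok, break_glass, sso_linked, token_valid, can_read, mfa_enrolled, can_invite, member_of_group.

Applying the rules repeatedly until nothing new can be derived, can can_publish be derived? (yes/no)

no

Round 1 — r3, r5, r9, derive elevated, ip_allowlisted, admin_console.
Round 2 — r4, derive can_delete.
Round 3 — r7, derive device_trusted.
Round 4 — r6, derive role_editor.
Round 5 — r8, derive audit_required.
Fixed point reached. can_publish is concluded only by r1; r1 needs can_write (never derived).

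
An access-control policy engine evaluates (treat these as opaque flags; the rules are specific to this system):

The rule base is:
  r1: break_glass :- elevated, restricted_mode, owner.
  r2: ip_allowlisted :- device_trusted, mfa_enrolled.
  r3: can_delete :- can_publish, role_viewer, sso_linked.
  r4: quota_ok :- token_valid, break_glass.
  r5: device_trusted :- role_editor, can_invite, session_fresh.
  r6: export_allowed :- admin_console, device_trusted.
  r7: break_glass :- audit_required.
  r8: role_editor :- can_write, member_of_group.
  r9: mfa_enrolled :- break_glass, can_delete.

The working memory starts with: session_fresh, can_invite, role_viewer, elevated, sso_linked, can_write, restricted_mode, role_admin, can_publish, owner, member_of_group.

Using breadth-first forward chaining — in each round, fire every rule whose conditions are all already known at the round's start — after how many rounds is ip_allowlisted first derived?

[1] r1 [break_glass :- elevated, restricted_mode, owner.]; r3 [can_delete :- can_publish, role_viewer, sso_linked.]; r8 [role_editor :- can_write, member_of_group.]. ⇒ new: break_glass, can_delete, role_editor.
[2] r5 [device_trusted :- role_editor, can_invite, session_fresh.]; r9 [mfa_enrolled :- break_glass, can_delete.]. ⇒ new: device_trusted, mfa_enrolled.
[3] r2 [ip_allowlisted :- device_trusted, mfa_enrolled.]. ⇒ new: ip_allowlisted.
ip_allowlisted first appears in round 3.

3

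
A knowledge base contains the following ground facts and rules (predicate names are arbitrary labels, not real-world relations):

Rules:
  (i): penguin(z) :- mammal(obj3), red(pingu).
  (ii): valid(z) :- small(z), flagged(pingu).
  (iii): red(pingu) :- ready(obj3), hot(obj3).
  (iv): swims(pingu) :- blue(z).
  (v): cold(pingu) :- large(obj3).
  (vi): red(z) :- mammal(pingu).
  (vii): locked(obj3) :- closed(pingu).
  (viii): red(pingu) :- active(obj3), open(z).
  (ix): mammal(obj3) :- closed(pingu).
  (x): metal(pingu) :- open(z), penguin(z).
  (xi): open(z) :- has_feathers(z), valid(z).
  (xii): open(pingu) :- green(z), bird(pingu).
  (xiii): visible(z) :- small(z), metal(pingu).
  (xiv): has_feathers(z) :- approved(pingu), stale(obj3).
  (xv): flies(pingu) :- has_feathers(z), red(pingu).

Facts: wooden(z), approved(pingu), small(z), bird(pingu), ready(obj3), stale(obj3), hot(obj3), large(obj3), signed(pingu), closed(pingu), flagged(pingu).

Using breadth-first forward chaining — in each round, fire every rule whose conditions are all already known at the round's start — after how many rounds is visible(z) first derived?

4

Round 1 fires (ii), (iii), (v), (vii), (ix), (xiv), giving valid(z), red(pingu), cold(pingu), locked(obj3), mammal(obj3), has_feathers(z).
Round 2 fires (i), (xi), (xv), giving penguin(z), open(z), flies(pingu).
Round 3 fires (x), giving metal(pingu).
Round 4 fires (xiii), giving visible(z).
visible(z) first appears in round 4.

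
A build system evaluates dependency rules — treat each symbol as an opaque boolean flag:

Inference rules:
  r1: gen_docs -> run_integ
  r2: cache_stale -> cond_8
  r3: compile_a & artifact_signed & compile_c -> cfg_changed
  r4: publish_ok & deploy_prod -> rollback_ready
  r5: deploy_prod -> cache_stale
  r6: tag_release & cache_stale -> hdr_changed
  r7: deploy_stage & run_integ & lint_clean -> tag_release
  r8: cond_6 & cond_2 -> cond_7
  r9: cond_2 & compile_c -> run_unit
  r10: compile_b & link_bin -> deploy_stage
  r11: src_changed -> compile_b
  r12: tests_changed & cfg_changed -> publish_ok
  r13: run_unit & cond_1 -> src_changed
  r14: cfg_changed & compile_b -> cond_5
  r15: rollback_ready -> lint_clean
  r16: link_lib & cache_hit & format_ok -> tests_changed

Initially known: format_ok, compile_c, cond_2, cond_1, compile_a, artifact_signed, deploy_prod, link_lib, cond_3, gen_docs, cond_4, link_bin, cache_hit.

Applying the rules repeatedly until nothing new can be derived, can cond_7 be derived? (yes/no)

Round 1 — r1, r3, r5, r9, r16, derive run_integ, cfg_changed, cache_stale, run_unit, tests_changed.
Round 2 — r2, r12, r13, derive cond_8, publish_ok, src_changed.
Round 3 — r4, r11, derive rollback_ready, compile_b.
Round 4 — r10, r14, r15, derive deploy_stage, cond_5, lint_clean.
Round 5 — r7, derive tag_release.
Round 6 — r6, derive hdr_changed.
Fixed point reached. cond_7 is concluded only by r8; r8 needs cond_6 (never derived).

no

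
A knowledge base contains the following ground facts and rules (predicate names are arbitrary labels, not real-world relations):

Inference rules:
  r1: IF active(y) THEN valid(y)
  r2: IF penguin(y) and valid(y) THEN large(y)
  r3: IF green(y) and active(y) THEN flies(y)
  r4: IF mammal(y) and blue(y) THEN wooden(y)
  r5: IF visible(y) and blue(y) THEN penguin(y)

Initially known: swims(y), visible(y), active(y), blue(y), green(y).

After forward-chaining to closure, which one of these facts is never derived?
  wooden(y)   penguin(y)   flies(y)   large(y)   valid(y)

Round 1: r1 [IF active(y) THEN valid(y)]; r3 [IF green(y) and active(y) THEN flies(y)]; r5 [IF visible(y) and blue(y) THEN penguin(y)]. New: valid(y), flies(y), penguin(y).
Round 2: r2 [IF penguin(y) and valid(y) THEN large(y)]. New: large(y).
Derived: large(y) (round 2), penguin(y) (round 1), valid(y) (round 1), flies(y) (round 1). wooden(y) never appears in any round.

wooden(y)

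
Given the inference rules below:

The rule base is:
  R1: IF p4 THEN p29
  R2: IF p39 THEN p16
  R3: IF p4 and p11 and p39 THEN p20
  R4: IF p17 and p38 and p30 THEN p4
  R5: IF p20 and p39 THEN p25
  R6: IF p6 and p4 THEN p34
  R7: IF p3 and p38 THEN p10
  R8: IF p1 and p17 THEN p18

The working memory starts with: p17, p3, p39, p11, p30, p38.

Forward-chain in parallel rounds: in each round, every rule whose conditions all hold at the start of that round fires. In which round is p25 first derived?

3

Round 1: R2 [IF p39 THEN p16]; R4 [IF p17 and p38 and p30 THEN p4]; R7 [IF p3 and p38 THEN p10]. New: p16, p4, p10.
Round 2: R1 [IF p4 THEN p29]; R3 [IF p4 and p11 and p39 THEN p20]. New: p29, p20.
Round 3: R5 [IF p20 and p39 THEN p25]. New: p25.
p25 first appears in round 3.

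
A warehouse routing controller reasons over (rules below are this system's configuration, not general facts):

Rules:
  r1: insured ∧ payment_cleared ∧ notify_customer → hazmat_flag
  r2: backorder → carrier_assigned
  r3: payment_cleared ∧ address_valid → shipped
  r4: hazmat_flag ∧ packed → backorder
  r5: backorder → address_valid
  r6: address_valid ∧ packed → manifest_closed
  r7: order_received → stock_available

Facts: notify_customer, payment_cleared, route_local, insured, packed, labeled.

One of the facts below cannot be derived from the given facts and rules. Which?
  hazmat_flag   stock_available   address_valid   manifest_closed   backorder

stock_available

Round 1: r1 [insured ∧ payment_cleared ∧ notify_customer → hazmat_flag]. New: hazmat_flag.
Round 2: r4 [hazmat_flag ∧ packed → backorder]. New: backorder.
Round 3: r2 [backorder → carrier_assigned]; r5 [backorder → address_valid]. New: carrier_assigned, address_valid.
Round 4: r3 [payment_cleared ∧ address_valid → shipped]; r6 [address_valid ∧ packed → manifest_closed]. New: shipped, manifest_closed.
Derived: hazmat_flag (round 1), manifest_closed (round 4), address_valid (round 3), backorder (round 2). stock_available never appears in any round.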